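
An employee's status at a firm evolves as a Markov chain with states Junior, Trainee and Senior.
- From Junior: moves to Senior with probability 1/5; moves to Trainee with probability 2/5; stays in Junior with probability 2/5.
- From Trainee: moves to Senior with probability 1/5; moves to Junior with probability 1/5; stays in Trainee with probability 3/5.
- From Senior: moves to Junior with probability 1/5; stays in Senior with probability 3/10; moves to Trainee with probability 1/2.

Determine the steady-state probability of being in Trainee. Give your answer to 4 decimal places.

0.5278

Let the stationary distribution be π with π = πP and π_1 + π_2 + π_3 = 1.
π_1 = 0.4·π_1 + 0.2·π_2 + 0.2·π_3
π_2 = 0.4·π_1 + 0.6·π_2 + 0.5·π_3
Solving with the normalization constraint gives π = (0.2500, 0.5278, 0.2222).
So the stationary probability of Trainee is 0.5278.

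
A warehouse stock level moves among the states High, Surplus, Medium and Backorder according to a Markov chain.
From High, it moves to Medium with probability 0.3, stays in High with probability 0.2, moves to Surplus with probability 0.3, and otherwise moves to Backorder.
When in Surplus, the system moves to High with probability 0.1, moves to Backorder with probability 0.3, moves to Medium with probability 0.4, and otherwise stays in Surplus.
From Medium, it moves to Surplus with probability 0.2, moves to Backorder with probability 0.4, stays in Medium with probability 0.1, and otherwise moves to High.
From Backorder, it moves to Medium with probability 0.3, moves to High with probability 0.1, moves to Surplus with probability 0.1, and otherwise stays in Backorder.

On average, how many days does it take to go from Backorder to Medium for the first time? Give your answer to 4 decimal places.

3.1890

Let t(s) be the expected number of days to first reach Medium from state s, with t(Medium) = 0. Conditioning on the first day:
t(High) = 1 + 0.2·t(High) + 0.3·t(Surplus) + 0.2·t(Backorder)
t(Surplus) = 1 + 0.1·t(High) + 0.2·t(Surplus) + 0.3·t(Backorder)
t(Backorder) = 1 + 0.1·t(High) + 0.1·t(Surplus) + 0.5·t(Backorder)
Solving: t(High) = 3.1102, t(Surplus) = 2.8346, t(Backorder) = 3.1890.
Expected days from Backorder to Medium: 3.1890.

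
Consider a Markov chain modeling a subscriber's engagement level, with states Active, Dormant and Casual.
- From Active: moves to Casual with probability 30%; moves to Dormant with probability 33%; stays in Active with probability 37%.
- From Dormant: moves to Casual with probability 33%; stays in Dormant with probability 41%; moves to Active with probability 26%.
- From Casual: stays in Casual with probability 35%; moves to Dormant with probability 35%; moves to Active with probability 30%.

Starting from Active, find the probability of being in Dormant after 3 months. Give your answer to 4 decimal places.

0.3655

Propagate the distribution vector 3 months from Active.
After 0 months: (1.0000, 0.0000, 0.0000)
After 1 month: (0.3700, 0.3300, 0.3000)
After 2 months: (0.3127, 0.3624, 0.3249)
After 3 months: (0.3074, 0.3655, 0.3271)
P(in Dormant after 3 months) = 0.3655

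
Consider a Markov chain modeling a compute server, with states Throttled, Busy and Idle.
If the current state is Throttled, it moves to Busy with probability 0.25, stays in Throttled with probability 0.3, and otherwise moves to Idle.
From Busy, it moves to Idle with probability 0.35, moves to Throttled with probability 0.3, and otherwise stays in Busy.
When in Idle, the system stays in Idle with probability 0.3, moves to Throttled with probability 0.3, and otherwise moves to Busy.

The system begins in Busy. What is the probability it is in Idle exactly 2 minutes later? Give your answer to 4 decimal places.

Sum over the intermediate state after 1 minute:
P = P(Busy→Throttled)·P(Throttled→Idle) + P(Busy→Busy)·P(Busy→Idle) + P(Busy→Idle)·P(Idle→Idle)
  = 0.3×0.45 + 0.35×0.35 + 0.35×0.3
  = 0.1350 + 0.1225 + 0.1050 = 0.3625

0.3625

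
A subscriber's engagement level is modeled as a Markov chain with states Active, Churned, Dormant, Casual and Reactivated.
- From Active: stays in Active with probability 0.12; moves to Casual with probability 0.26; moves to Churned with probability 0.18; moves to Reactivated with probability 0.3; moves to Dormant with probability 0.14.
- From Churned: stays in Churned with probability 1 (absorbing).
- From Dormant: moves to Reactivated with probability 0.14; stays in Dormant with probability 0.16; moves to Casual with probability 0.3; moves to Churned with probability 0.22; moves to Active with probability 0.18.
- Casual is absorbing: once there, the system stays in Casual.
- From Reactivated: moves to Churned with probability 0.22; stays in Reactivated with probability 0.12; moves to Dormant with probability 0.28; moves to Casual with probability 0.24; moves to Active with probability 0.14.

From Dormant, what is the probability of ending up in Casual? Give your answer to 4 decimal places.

0.5706

Let h(s) be the probability of absorption at Casual starting from transient state s. Then h(Casual) = 1 and h(Churned) = 0. By first-step analysis:
h(Active) = 0.12·h(Active) + 0.18·0 + 0.14·h(Dormant) + 0.26·1 + 0.3·h(Reactivated)
h(Dormant) = 0.18·h(Active) + 0.22·0 + 0.16·h(Dormant) + 0.3·1 + 0.14·h(Reactivated)
h(Reactivated) = 0.14·h(Active) + 0.22·0 + 0.28·h(Dormant) + 0.24·1 + 0.12·h(Reactivated)
Solving: h(Active) = 0.5721, h(Dormant) = 0.5706, h(Reactivated) = 0.5453.
Starting from Dormant, the probability is 0.5706.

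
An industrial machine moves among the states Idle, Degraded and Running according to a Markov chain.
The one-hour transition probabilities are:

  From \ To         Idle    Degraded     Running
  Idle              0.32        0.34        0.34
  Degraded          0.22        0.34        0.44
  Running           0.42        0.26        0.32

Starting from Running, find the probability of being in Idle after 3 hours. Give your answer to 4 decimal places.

0.3245

Propagate the distribution vector 3 hours from Running.
After 0 hours: (0.0000, 0.0000, 1.0000)
After 1 hour: (0.4200, 0.2600, 0.3200)
After 2 hours: (0.3260, 0.3144, 0.3596)
After 3 hours: (0.3245, 0.3112, 0.3642)
P(in Idle after 3 hours) = 0.3245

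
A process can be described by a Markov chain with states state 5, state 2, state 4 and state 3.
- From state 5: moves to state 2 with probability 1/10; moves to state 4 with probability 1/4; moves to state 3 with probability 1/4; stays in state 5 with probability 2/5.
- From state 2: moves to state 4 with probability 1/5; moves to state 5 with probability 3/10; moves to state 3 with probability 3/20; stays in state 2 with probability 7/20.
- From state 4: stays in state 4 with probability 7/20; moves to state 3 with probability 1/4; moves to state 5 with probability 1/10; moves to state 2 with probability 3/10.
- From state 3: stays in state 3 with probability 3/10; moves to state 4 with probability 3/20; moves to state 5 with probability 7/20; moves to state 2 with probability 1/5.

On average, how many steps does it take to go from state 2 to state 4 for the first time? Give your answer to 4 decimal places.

4.8446

Let t(s) be the expected number of steps to first reach state 4 from state s, with t(state 4) = 0. Conditioning on the first step:
t(state 5) = 1 + 0.4·t(state 5) + 0.1·t(state 2) + 0.25·t(state 3)
t(state 2) = 1 + 0.3·t(state 5) + 0.35·t(state 2) + 0.15·t(state 3)
t(state 3) = 1 + 0.35·t(state 5) + 0.2·t(state 2) + 0.3·t(state 3)
Solving: t(state 5) = 4.6056, t(state 2) = 4.8446, t(state 3) = 5.1155.
Expected steps from state 2 to state 4: 4.8446.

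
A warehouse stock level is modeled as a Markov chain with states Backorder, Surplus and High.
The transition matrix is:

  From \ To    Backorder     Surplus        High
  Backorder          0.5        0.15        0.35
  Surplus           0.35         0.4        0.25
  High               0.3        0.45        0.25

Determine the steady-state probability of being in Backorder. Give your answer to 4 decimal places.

Let the stationary distribution be π with π = πP and π_1 + π_2 + π_3 = 1.
π_1 = 0.5·π_1 + 0.35·π_2 + 0.3·π_3
π_2 = 0.15·π_1 + 0.4·π_2 + 0.45·π_3
Solving with the normalization constraint gives π = (0.3947, 0.3158, 0.2895).
So the stationary probability of Backorder is 0.3947.

0.3947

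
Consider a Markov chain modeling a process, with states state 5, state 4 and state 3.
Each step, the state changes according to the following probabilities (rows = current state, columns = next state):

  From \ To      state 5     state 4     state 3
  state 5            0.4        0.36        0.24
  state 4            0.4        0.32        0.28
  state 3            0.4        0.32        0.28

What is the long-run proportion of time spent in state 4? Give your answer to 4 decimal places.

Let the stationary distribution be π with π = πP and π_1 + π_2 + π_3 = 1.
π_1 = 0.4·π_1 + 0.4·π_2 + 0.4·π_3
π_2 = 0.36·π_1 + 0.32·π_2 + 0.32·π_3
Solving with the normalization constraint gives π = (0.4000, 0.3360, 0.2640).
So the stationary probability of state 4 is 0.3360.

0.3360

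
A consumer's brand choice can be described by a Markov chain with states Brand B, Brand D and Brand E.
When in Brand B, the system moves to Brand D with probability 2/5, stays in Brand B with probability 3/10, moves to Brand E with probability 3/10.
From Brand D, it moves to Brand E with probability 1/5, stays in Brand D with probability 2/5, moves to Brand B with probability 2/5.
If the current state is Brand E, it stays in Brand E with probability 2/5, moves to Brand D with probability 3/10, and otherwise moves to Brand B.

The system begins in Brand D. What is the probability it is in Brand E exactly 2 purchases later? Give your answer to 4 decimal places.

0.2800

Sum over the intermediate state after 1 purchase:
P = P(Brand D→Brand B)·P(Brand B→Brand E) + P(Brand D→Brand D)·P(Brand D→Brand E) + P(Brand D→Brand E)·P(Brand E→Brand E)
  = 0.4×0.3 + 0.4×0.2 + 0.2×0.4
  = 0.1200 + 0.0800 + 0.0800 = 0.2800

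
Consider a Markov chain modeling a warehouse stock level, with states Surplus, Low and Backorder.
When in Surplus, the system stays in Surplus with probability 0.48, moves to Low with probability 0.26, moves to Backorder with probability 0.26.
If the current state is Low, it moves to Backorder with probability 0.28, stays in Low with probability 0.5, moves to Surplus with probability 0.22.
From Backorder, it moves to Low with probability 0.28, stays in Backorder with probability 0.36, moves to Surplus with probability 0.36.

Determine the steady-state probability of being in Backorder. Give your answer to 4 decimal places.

Let the stationary distribution be π with π = πP and π_1 + π_2 + π_3 = 1.
π_1 = 0.48·π_1 + 0.22·π_2 + 0.36·π_3
π_2 = 0.26·π_1 + 0.5·π_2 + 0.28·π_3
Solving with the normalization constraint gives π = (0.3534, 0.3499, 0.2967).
So the stationary probability of Backorder is 0.2967.

0.2967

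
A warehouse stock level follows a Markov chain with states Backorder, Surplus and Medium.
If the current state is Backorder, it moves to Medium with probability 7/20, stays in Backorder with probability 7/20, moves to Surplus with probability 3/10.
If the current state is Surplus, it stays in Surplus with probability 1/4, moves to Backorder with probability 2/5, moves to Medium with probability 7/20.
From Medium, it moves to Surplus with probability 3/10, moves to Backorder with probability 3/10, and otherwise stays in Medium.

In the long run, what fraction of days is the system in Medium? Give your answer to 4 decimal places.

0.3684

Let the stationary distribution be π with π = πP and π_1 + π_2 + π_3 = 1.
π_1 = 0.35·π_1 + 0.4·π_2 + 0.3·π_3
π_2 = 0.3·π_1 + 0.25·π_2 + 0.3·π_3
Solving with the normalization constraint gives π = (0.3459, 0.2857, 0.3684).
So the stationary probability of Medium is 0.3684.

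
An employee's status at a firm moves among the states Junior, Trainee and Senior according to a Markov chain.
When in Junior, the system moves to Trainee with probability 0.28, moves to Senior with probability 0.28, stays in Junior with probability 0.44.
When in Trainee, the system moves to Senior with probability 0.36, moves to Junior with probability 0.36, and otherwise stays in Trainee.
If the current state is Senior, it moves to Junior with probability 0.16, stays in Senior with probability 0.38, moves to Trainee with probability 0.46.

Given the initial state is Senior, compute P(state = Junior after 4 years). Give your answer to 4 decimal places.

Propagate the distribution vector 4 years from Senior.
After 0 years: (0.0000, 0.0000, 1.0000)
After 1 year: (0.1600, 0.4600, 0.3800)
After 2 years: (0.2968, 0.3484, 0.3548)
After 3 years: (0.3128, 0.3439, 0.3434)
After 4 years: (0.3164, 0.3418, 0.3418)
P(in Junior after 4 years) = 0.3164

0.3164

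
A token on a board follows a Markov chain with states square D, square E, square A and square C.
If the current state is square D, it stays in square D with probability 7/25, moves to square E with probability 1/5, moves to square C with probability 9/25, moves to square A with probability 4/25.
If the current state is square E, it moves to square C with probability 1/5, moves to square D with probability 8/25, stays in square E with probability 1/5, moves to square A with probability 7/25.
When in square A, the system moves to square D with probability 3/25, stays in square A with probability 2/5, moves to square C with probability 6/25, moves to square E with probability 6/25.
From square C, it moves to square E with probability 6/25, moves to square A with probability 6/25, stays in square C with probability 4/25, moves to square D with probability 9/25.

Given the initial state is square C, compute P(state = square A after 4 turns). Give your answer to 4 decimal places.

Propagate the distribution vector 4 turns from square C.
After 0 turns: (0.0000, 0.0000, 0.0000, 1.0000)
After 1 turn: (0.3600, 0.2400, 0.2400, 0.1600)
After 2 turns: (0.2640, 0.2160, 0.2592, 0.2608)
After 3 turns: (0.2680, 0.2208, 0.2690, 0.2422)
After 4 turns: (0.2652, 0.2204, 0.2704, 0.2440)
P(in square A after 4 turns) = 0.2704

0.2704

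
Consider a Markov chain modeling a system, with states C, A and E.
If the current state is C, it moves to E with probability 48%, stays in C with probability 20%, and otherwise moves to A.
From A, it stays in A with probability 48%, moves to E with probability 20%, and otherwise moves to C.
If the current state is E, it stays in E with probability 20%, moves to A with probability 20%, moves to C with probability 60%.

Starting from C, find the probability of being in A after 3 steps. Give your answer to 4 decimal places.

Propagate the distribution vector 3 steps from C.
After 0 steps: (1.0000, 0.0000, 0.0000)
After 1 step: (0.2000, 0.3200, 0.4800)
After 2 steps: (0.4304, 0.3136, 0.2560)
After 3 steps: (0.3400, 0.3395, 0.3205)
P(in A after 3 steps) = 0.3395

0.3395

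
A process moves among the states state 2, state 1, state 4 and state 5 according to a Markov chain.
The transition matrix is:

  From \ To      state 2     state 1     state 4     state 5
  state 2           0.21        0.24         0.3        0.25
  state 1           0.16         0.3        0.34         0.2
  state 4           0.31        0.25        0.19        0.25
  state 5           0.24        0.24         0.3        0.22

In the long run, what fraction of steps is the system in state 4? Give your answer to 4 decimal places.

0.2796

Let the stationary distribution be π with π = πP and π_1 + π_2 + π_3 + π_4 = 1.
π_1 = 0.21·π_1 + 0.16·π_2 + 0.31·π_3 + 0.24·π_4
π_2 = 0.24·π_1 + 0.3·π_2 + 0.25·π_3 + 0.24·π_4
π_3 = 0.3·π_1 + 0.34·π_2 + 0.19·π_3 + 0.3·π_4
Solving with the normalization constraint gives π = (0.2319, 0.2583, 0.2796, 0.2302).
So the stationary probability of state 4 is 0.2796.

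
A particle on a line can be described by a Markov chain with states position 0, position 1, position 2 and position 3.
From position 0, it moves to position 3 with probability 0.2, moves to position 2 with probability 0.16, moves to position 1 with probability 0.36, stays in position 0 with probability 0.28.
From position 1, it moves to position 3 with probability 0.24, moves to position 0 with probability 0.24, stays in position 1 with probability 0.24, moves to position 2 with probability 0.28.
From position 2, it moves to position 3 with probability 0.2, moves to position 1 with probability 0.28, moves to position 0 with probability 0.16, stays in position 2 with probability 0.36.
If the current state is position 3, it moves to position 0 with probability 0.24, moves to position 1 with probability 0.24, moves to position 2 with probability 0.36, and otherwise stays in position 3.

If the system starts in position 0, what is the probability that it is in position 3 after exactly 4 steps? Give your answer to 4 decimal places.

Propagate the distribution vector 4 steps from position 0.
After 0 steps: (1.0000, 0.0000, 0.0000, 0.0000)
After 1 step: (0.2800, 0.3600, 0.1600, 0.2000)
After 2 steps: (0.2384, 0.2800, 0.2752, 0.2064)
After 3 steps: (0.2275, 0.2796, 0.2899, 0.2029)
After 4 steps: (0.2259, 0.2789, 0.2921, 0.2031)
P(in position 3 after 4 steps) = 0.2031

0.2031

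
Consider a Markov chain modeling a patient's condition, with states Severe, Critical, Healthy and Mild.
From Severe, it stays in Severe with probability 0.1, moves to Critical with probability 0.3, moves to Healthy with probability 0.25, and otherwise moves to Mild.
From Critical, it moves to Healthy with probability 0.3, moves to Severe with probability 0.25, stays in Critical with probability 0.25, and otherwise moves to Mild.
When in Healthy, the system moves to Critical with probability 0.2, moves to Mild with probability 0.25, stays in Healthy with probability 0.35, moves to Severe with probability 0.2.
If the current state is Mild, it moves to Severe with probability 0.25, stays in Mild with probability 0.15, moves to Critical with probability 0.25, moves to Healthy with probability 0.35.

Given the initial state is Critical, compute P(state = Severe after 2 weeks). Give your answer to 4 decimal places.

0.1975

Propagate the distribution vector 2 weeks from Critical.
After 0 weeks: (0.0000, 1.0000, 0.0000, 0.0000)
After 1 week: (0.2500, 0.2500, 0.3000, 0.2000)
After 2 weeks: (0.1975, 0.2475, 0.3125, 0.2425)
P(in Severe after 2 weeks) = 0.1975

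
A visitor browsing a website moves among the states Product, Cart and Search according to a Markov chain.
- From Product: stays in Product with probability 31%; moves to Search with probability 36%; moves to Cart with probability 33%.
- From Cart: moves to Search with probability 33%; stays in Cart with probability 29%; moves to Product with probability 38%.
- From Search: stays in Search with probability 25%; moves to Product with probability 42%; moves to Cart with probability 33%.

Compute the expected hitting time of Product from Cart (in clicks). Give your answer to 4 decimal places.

Let t(s) be the expected number of clicks to first reach Product from state s, with t(Product) = 0. Conditioning on the first click:
t(Cart) = 1 + 0.29·t(Cart) + 0.33·t(Search)
t(Search) = 1 + 0.33·t(Cart) + 0.25·t(Search)
Solving: t(Cart) = 2.5496, t(Search) = 2.4551.
Expected clicks from Cart to Product: 2.5496.

2.5496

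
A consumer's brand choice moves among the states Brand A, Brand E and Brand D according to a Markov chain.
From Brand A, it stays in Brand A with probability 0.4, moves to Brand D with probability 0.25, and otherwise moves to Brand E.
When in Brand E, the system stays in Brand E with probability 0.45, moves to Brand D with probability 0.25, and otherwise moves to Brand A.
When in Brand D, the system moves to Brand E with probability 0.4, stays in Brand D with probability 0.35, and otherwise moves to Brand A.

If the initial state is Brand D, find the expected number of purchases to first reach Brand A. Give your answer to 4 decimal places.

3.6893

Let t(s) be the expected number of purchases to first reach Brand A from state s, with t(Brand A) = 0. Conditioning on the first purchase:
t(Brand E) = 1 + 0.45·t(Brand E) + 0.25·t(Brand D)
t(Brand D) = 1 + 0.4·t(Brand E) + 0.35·t(Brand D)
Solving: t(Brand E) = 3.4951, t(Brand D) = 3.6893.
Expected purchases from Brand D to Brand A: 3.6893.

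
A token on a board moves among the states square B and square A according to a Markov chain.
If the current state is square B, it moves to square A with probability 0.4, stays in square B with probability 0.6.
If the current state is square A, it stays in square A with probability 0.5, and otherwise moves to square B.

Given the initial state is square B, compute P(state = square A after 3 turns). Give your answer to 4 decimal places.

0.4440

Propagate the distribution vector 3 turns from square B.
After 0 turns: (1.0000, 0.0000)
After 1 turn: (0.6000, 0.4000)
After 2 turns: (0.5600, 0.4400)
After 3 turns: (0.5560, 0.4440)
P(in square A after 3 turns) = 0.4440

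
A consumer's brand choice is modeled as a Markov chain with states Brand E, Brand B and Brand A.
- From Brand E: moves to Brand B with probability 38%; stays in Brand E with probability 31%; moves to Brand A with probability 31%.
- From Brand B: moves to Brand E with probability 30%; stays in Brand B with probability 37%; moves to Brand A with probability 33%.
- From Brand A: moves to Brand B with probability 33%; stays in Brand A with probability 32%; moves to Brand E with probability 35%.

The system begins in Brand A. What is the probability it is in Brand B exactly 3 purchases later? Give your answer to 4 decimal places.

0.3604

Propagate the distribution vector 3 purchases from Brand A.
After 0 purchases: (0.0000, 0.0000, 1.0000)
After 1 purchase: (0.3500, 0.3300, 0.3200)
After 2 purchases: (0.3195, 0.3607, 0.3198)
After 3 purchases: (0.3192, 0.3604, 0.3204)
P(in Brand B after 3 purchases) = 0.3604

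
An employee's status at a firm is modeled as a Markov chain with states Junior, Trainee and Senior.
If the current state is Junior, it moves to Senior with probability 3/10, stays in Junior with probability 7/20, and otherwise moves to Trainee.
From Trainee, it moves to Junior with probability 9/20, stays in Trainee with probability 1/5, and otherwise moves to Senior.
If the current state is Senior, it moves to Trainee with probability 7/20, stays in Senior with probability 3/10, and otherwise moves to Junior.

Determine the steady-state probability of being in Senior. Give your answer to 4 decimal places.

Let the stationary distribution be π with π = πP and π_1 + π_2 + π_3 = 1.
π_1 = 0.35·π_1 + 0.45·π_2 + 0.35·π_3
π_2 = 0.35·π_1 + 0.2·π_2 + 0.35·π_3
Solving with the normalization constraint gives π = (0.3804, 0.3043, 0.3152).
So the stationary probability of Senior is 0.3152.

0.3152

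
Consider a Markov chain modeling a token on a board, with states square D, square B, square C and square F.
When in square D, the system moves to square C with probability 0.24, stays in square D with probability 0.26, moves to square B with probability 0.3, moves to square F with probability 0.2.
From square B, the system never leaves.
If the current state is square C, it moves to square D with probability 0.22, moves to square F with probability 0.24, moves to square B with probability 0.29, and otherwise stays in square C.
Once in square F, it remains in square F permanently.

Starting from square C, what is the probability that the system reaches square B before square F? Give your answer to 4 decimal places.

0.5587

Let h(s) be the probability of absorption at square B starting from transient state s. Then h(square B) = 1 and h(square F) = 0. By first-step analysis:
h(square D) = 0.26·h(square D) + 0.3·1 + 0.24·h(square C) + 0.2·0
h(square C) = 0.22·h(square D) + 0.29·1 + 0.25·h(square C) + 0.24·0
Solving: h(square D) = 0.5866, h(square C) = 0.5587.
Starting from square C, the probability is 0.5587.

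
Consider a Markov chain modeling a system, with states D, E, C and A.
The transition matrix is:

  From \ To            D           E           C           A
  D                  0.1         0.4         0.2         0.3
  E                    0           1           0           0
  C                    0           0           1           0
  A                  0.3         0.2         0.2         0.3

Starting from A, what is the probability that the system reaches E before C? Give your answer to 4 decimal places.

Let h(s) be the probability of absorption at E starting from transient state s. Then h(E) = 1 and h(C) = 0. By first-step analysis:
h(D) = 0.1·h(D) + 0.4·1 + 0.2·0 + 0.3·h(A)
h(A) = 0.3·h(D) + 0.2·1 + 0.2·0 + 0.3·h(A)
Solving: h(D) = 0.6296, h(A) = 0.5556.
Starting from A, the probability is 0.5556.

0.5556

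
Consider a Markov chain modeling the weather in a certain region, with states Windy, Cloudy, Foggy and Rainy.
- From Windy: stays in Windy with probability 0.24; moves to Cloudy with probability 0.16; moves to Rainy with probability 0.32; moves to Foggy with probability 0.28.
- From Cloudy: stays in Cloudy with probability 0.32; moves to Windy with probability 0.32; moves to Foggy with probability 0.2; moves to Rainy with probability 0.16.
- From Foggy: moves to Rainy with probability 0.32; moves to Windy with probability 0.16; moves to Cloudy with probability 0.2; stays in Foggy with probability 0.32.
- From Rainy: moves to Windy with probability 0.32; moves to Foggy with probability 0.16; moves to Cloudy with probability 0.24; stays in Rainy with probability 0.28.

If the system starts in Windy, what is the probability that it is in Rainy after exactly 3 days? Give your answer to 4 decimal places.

Propagate the distribution vector 3 days from Windy.
After 0 days: (1.0000, 0.0000, 0.0000, 0.0000)
After 1 day: (0.2400, 0.1600, 0.2800, 0.3200)
After 2 days: (0.2560, 0.2224, 0.2400, 0.2816)
After 3 days: (0.2611, 0.2277, 0.2380, 0.2732)
P(in Rainy after 3 days) = 0.2732

0.2732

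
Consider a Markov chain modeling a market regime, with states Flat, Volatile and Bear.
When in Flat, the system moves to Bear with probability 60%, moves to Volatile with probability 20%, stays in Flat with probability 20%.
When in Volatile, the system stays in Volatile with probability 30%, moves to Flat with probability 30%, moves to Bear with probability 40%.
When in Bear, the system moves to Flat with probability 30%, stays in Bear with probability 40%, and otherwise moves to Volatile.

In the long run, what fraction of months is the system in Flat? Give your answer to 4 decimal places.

Let the stationary distribution be π with π = πP and π_1 + π_2 + π_3 = 1.
π_1 = 0.2·π_1 + 0.3·π_2 + 0.3·π_3
π_2 = 0.2·π_1 + 0.3·π_2 + 0.3·π_3
Solving with the normalization constraint gives π = (0.2727, 0.2727, 0.4545).
So the stationary probability of Flat is 0.2727.

0.2727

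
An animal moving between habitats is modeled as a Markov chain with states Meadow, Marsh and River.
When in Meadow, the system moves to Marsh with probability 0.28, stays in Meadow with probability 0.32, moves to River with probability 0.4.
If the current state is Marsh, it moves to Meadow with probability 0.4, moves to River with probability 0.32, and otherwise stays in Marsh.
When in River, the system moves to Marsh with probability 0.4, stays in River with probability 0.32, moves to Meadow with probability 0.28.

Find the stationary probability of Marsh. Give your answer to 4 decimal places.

0.3216

Let the stationary distribution be π with π = πP and π_1 + π_2 + π_3 = 1.
π_1 = 0.32·π_1 + 0.4·π_2 + 0.28·π_3
π_2 = 0.28·π_1 + 0.28·π_2 + 0.4·π_3
Solving with the normalization constraint gives π = (0.3319, 0.3216, 0.3465).
So the stationary probability of Marsh is 0.3216.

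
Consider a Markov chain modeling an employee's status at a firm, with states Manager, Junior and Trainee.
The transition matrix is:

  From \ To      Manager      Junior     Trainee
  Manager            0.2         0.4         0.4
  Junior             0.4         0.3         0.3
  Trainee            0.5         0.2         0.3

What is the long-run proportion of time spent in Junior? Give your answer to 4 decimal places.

0.3025

Let the stationary distribution be π with π = πP and π_1 + π_2 + π_3 = 1.
π_1 = 0.2·π_1 + 0.4·π_2 + 0.5·π_3
π_2 = 0.4·π_1 + 0.3·π_2 + 0.2·π_3
Solving with the normalization constraint gives π = (0.3613, 0.3025, 0.3361).
So the stationary probability of Junior is 0.3025.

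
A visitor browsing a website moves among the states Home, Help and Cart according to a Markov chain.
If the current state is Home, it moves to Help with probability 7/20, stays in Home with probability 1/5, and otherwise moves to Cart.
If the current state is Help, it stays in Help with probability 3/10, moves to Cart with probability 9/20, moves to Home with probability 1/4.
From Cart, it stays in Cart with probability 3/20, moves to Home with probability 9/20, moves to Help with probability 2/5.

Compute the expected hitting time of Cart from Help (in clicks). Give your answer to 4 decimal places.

2.2222

Let t(s) be the expected number of clicks to first reach Cart from state s, with t(Cart) = 0. Conditioning on the first click:
t(Home) = 1 + 0.2·t(Home) + 0.35·t(Help)
t(Help) = 1 + 0.25·t(Home) + 0.3·t(Help)
Solving: t(Home) = 2.2222, t(Help) = 2.2222.
Expected clicks from Help to Cart: 2.2222.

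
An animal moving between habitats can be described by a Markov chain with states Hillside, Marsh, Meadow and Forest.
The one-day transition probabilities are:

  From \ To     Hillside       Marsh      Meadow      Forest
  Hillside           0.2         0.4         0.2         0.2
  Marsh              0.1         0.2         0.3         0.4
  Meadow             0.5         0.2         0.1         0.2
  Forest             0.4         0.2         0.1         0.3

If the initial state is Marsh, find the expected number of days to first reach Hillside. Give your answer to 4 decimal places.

3.6158

Let t(s) be the expected number of days to first reach Hillside from state s, with t(Hillside) = 0. Conditioning on the first day:
t(Marsh) = 1 + 0.2·t(Marsh) + 0.3·t(Meadow) + 0.4·t(Forest)
t(Meadow) = 1 + 0.2·t(Marsh) + 0.1·t(Meadow) + 0.2·t(Forest)
t(Forest) = 1 + 0.2·t(Marsh) + 0.1·t(Meadow) + 0.3·t(Forest)
Solving: t(Marsh) = 3.6158, t(Meadow) = 2.5424, t(Forest) = 2.8249.
Expected days from Marsh to Hillside: 3.6158.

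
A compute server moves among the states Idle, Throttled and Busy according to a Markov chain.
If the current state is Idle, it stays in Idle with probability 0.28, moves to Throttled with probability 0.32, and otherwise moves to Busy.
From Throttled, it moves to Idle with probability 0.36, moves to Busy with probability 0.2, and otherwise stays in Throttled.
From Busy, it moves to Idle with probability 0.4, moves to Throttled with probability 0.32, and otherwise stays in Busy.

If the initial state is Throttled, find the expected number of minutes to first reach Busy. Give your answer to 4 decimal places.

3.7500

Let t(s) be the expected number of minutes to first reach Busy from state s, with t(Busy) = 0. Conditioning on the first minute:
t(Idle) = 1 + 0.28·t(Idle) + 0.32·t(Throttled)
t(Throttled) = 1 + 0.36·t(Idle) + 0.44·t(Throttled)
Solving: t(Idle) = 3.0556, t(Throttled) = 3.7500.
Expected minutes from Throttled to Busy: 3.7500.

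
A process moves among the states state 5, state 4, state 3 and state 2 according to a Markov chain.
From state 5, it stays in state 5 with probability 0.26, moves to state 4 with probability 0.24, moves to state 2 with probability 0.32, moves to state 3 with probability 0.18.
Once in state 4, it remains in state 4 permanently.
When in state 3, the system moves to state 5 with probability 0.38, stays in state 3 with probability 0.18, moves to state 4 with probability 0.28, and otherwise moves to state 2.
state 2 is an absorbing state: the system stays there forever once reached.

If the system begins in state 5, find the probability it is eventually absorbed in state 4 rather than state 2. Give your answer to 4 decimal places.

Let h(s) be the probability of absorption at state 4 starting from transient state s. Then h(state 4) = 1 and h(state 2) = 0. By first-step analysis:
h(state 5) = 0.26·h(state 5) + 0.24·1 + 0.18·h(state 3) + 0.32·0
h(state 3) = 0.38·h(state 5) + 0.28·1 + 0.18·h(state 3) + 0.16·0
Solving: h(state 5) = 0.4591, h(state 3) = 0.5542.
Starting from state 5, the probability is 0.4591.

0.4591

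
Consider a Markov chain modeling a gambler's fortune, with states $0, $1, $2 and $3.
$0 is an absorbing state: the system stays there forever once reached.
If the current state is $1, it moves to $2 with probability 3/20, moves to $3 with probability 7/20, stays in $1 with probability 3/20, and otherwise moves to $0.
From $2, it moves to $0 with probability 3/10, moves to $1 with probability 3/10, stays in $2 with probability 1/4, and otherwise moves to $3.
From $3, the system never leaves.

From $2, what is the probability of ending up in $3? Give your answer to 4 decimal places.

Let h(s) be the probability of absorption at $3 starting from transient state s. Then h($3) = 1 and h($0) = 0. By first-step analysis:
h($1) = 0.35·0 + 0.15·h($1) + 0.15·h($2) + 0.35·1
h($2) = 0.3·0 + 0.3·h($1) + 0.25·h($2) + 0.15·1
Solving: h($1) = 0.4810, h($2) = 0.3924.
Starting from $2, the probability is 0.3924.

0.3924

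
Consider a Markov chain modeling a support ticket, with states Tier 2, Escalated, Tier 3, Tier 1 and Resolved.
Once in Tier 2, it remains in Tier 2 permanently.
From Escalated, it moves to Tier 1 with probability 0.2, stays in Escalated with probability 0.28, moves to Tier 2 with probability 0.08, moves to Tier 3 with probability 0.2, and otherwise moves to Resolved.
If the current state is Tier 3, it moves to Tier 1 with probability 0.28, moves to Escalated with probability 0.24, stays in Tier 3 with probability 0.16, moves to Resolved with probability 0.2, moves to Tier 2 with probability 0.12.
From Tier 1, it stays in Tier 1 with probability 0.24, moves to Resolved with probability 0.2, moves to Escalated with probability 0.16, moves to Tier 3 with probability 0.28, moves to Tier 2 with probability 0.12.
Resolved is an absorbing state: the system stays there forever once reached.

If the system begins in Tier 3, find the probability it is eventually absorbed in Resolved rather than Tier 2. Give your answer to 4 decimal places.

0.6536

Let h(s) be the probability of absorption at Resolved starting from transient state s. Then h(Resolved) = 1 and h(Tier 2) = 0. By first-step analysis:
h(Escalated) = 0.08·0 + 0.28·h(Escalated) + 0.2·h(Tier 3) + 0.2·h(Tier 1) + 0.24·1
h(Tier 3) = 0.12·0 + 0.24·h(Escalated) + 0.16·h(Tier 3) + 0.28·h(Tier 1) + 0.2·1
h(Tier 1) = 0.12·0 + 0.16·h(Escalated) + 0.28·h(Tier 3) + 0.24·h(Tier 1) + 0.2·1
Solving: h(Escalated) = 0.6956, h(Tier 3) = 0.6536, h(Tier 1) = 0.6504.
Starting from Tier 3, the probability is 0.6536.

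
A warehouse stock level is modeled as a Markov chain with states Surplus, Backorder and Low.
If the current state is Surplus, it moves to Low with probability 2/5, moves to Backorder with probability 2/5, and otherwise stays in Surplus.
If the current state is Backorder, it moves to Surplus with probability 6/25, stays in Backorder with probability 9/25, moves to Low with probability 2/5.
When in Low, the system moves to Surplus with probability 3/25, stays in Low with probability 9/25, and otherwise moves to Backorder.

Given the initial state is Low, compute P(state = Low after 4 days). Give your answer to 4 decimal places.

Propagate the distribution vector 4 days from Low.
After 0 days: (0.0000, 0.0000, 1.0000)
After 1 day: (0.1200, 0.5200, 0.3600)
After 2 days: (0.1920, 0.4224, 0.3856)
After 3 days: (0.1860, 0.4294, 0.3846)
After 4 days: (0.1864, 0.4290, 0.3846)
P(in Low after 4 days) = 0.3846

0.3846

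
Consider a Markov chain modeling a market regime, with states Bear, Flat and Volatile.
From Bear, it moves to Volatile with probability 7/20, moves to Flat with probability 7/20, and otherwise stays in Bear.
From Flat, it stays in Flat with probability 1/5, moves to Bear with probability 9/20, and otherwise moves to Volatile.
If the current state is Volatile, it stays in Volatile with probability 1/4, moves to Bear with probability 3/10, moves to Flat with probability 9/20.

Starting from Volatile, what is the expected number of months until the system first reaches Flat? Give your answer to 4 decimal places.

Let t(s) be the expected number of months to first reach Flat from state s, with t(Flat) = 0. Conditioning on the first month:
t(Bear) = 1 + 0.3·t(Bear) + 0.35·t(Volatile)
t(Volatile) = 1 + 0.3·t(Bear) + 0.25·t(Volatile)
Solving: t(Bear) = 2.6190, t(Volatile) = 2.3810.
Expected months from Volatile to Flat: 2.3810.

2.3810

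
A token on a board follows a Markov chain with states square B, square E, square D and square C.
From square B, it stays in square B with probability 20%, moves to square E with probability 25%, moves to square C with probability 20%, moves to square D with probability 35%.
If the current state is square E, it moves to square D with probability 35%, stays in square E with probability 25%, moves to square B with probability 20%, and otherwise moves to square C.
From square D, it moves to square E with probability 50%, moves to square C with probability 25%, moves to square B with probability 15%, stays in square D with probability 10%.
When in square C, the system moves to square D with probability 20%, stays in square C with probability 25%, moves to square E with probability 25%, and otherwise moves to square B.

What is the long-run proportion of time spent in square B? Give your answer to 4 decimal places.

0.2097

Let the stationary distribution be π with π = πP and π_1 + π_2 + π_3 + π_4 = 1.
π_1 = 0.2·π_1 + 0.2·π_2 + 0.15·π_3 + 0.3·π_4
π_2 = 0.25·π_1 + 0.25·π_2 + 0.5·π_3 + 0.25·π_4
π_3 = 0.35·π_1 + 0.35·π_2 + 0.1·π_3 + 0.2·π_4
Solving with the normalization constraint gives π = (0.2097, 0.3133, 0.2531, 0.2238).
So the stationary probability of square B is 0.2097.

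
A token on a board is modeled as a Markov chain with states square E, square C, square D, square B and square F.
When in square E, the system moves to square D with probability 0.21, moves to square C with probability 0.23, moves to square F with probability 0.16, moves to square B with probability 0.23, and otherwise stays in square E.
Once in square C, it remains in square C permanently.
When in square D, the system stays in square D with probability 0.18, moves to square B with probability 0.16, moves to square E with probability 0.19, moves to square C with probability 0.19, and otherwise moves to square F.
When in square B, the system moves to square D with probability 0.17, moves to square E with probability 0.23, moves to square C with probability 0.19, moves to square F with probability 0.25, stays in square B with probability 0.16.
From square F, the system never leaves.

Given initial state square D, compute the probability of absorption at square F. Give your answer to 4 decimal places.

0.5600

Let h(s) be the probability of absorption at square F starting from transient state s. Then h(square F) = 1 and h(square C) = 0. By first-step analysis:
h(square E) = 0.17·h(square E) + 0.23·0 + 0.21·h(square D) + 0.23·h(square B) + 0.16·1
h(square D) = 0.19·h(square E) + 0.19·0 + 0.18·h(square D) + 0.16·h(square B) + 0.28·1
h(square B) = 0.23·h(square E) + 0.19·0 + 0.17·h(square D) + 0.16·h(square B) + 0.25·1
Solving: h(square E) = 0.4851, h(square D) = 0.5600, h(square B) = 0.5438.
Starting from square D, the probability is 0.5600.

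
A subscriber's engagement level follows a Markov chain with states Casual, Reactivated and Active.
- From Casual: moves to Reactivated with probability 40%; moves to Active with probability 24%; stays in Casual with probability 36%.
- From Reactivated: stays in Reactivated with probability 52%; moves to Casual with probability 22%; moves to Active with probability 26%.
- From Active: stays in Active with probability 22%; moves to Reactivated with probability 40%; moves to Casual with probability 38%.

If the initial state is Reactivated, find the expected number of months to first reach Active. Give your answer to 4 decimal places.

Let t(s) be the expected number of months to first reach Active from state s, with t(Active) = 0. Conditioning on the first month:
t(Casual) = 1 + 0.36·t(Casual) + 0.4·t(Reactivated)
t(Reactivated) = 1 + 0.22·t(Casual) + 0.52·t(Reactivated)
Solving: t(Casual) = 4.0146, t(Reactivated) = 3.9234.
Expected months from Reactivated to Active: 3.9234.

3.9234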